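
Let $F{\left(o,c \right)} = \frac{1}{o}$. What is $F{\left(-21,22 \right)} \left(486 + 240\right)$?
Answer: $- \frac{242}{7} \approx -34.571$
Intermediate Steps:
$F{\left(-21,22 \right)} \left(486 + 240\right) = \frac{486 + 240}{-21} = \left(- \frac{1}{21}\right) 726 = - \frac{242}{7}$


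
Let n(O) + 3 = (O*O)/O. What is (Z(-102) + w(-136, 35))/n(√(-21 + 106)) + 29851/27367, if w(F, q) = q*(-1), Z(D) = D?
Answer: -8979161/2079892 - 137*√85/76 ≈ -20.937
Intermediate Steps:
w(F, q) = -q
n(O) = -3 + O (n(O) = -3 + (O*O)/O = -3 + O²/O = -3 + O)
(Z(-102) + w(-136, 35))/n(√(-21 + 106)) + 29851/27367 = (-102 - 1*35)/(-3 + √(-21 + 106)) + 29851/27367 = (-102 - 35)/(-3 + √85) + 29851*(1/27367) = -137/(-3 + √85) + 29851/27367 = 29851/27367 - 137/(-3 + √85)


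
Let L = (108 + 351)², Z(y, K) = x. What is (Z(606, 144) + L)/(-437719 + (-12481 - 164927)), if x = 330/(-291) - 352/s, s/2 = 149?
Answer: -3044939031/8890430531 ≈ -0.34250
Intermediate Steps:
s = 298 (s = 2*149 = 298)
x = -33462/14453 (x = 330/(-291) - 352/298 = 330*(-1/291) - 352*1/298 = -110/97 - 176/149 = -33462/14453 ≈ -2.3152)
Z(y, K) = -33462/14453
L = 210681 (L = 459² = 210681)
(Z(606, 144) + L)/(-437719 + (-12481 - 164927)) = (-33462/14453 + 210681)/(-437719 + (-12481 - 164927)) = 3044939031/(14453*(-437719 - 177408)) = (3044939031/14453)/(-615127) = (3044939031/14453)*(-1/615127) = -3044939031/8890430531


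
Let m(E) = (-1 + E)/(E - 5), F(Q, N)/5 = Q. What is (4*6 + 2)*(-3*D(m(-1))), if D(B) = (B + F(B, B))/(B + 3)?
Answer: -234/5 ≈ -46.800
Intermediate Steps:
F(Q, N) = 5*Q
m(E) = (-1 + E)/(-5 + E)
D(B) = 6*B/(3 + B) (D(B) = (B + 5*B)/(B + 3) = (6*B)/(3 + B) = 6*B/(3 + B))
(4*6 + 2)*(-3*D(m(-1))) = (4*6 + 2)*(-18*(-1 - 1)/(-5 - 1)/(3 + (-1 - 1)/(-5 - 1))) = (24 + 2)*(-18*-2/(-6)/(3 - 2/(-6))) = 26*(-18*(-⅙*(-2))/(3 - ⅙*(-2))) = 26*(-18/(3*(3 + ⅓))) = 26*(-18/(3*10/3)) = 26*(-18*3/(3*10)) = 26*(-3*⅗) = 26*(-9/5) = -234/5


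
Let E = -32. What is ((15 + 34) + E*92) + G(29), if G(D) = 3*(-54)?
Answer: -3057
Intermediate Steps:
G(D) = -162
((15 + 34) + E*92) + G(29) = ((15 + 34) - 32*92) - 162 = (49 - 2944) - 162 = -2895 - 162 = -3057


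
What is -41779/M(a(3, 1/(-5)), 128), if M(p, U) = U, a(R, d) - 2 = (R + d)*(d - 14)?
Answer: -41779/128 ≈ -326.40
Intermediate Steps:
a(R, d) = 2 + (-14 + d)*(R + d) (a(R, d) = 2 + (R + d)*(d - 14) = 2 + (R + d)*(-14 + d) = 2 + (-14 + d)*(R + d))
-41779/M(a(3, 1/(-5)), 128) = -41779/128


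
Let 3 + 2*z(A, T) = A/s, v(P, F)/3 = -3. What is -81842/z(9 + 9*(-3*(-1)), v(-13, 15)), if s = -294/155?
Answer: 8020516/1077 ≈ 7447.1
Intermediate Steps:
s = -294/155 (s = -294*1/155 = -294/155 ≈ -1.8968)
v(P, F) = -9 (v(P, F) = 3*(-3) = -9)
z(A, T) = -3/2 - 155*A/588 (z(A, T) = -3/2 + (A/(-294/155))/2 = -3/2 + (A*(-155/294))/2 = -3/2 + (-155*A/294)/2 = -3/2 - 155*A/588)
-81842/z(9 + 9*(-3*(-1)), v(-13, 15)) = -81842/(-3/2 - 155*(9 + 9*(-3*(-1)))/588) = -81842/(-3/2 - 155*(9 + 9*3)/588) = -81842/(-3/2 - 155*(9 + 27)/588) = -81842/(-3/2 - 155/588*36) = -81842/(-3/2 - 465/49) = -81842/(-1077/98) = -81842*(-98/1077) = 8020516/1077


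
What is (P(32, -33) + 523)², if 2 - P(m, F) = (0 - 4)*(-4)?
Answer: 259081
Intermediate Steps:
P(m, F) = -14 (P(m, F) = 2 - (0 - 4)*(-4) = 2 - (-4)*(-4) = 2 - 1*16 = 2 - 16 = -14)
(P(32, -33) + 523)² = (-14 + 523)² = 509² = 259081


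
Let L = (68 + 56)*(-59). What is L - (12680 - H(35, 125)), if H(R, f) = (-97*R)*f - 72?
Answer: -444443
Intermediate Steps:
H(R, f) = -72 - 97*R*f (H(R, f) = -97*R*f - 72 = -72 - 97*R*f)
L = -7316 (L = 124*(-59) = -7316)
L - (12680 - H(35, 125)) = -7316 - (12680 - (-72 - 97*35*125)) = -7316 - (12680 - (-72 - 424375)) = -7316 - (12680 - 1*(-424447)) = -7316 - (12680 + 424447) = -7316 - 1*437127 = -7316 - 437127 = -444443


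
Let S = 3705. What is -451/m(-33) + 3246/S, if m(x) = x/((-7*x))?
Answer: 3899977/1235 ≈ 3157.9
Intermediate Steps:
m(x) = -⅐ (m(x) = x*(-1/(7*x)) = -⅐)
-451/m(-33) + 3246/S = -451/(-⅐) + 3246/3705 = -451*(-7) + 3246*(1/3705) = 3157 + 1082/1235 = 3899977/1235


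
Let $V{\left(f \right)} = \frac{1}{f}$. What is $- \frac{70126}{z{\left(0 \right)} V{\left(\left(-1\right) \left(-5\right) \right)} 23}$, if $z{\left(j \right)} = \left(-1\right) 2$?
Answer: $\frac{175315}{23} \approx 7622.4$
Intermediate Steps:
$z{\left(j \right)} = -2$
$- \frac{70126}{z{\left(0 \right)} V{\left(\left(-1\right) \left(-5\right) \right)} 23} = - \frac{70126}{- \frac{2}{\left(-1\right) \left(-5\right)} 23} = - \frac{70126}{- \frac{2}{5} \cdot 23} = - \frac{70126}{\left(-2\right) \frac{1}{5} \cdot 23} = - \frac{70126}{\left(- \frac{2}{5}\right) 23} = - \frac{70126}{- \frac{46}{5}} = \left(-70126\right) \left(- \frac{5}{46}\right) = \frac{175315}{23}$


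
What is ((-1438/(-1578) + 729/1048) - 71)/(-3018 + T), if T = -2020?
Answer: 57379219/4165781136 ≈ 0.013774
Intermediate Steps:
((-1438/(-1578) + 729/1048) - 71)/(-3018 + T) = ((-1438/(-1578) + 729/1048) - 71)/(-3018 - 2020) = ((-1438*(-1/1578) + 729*(1/1048)) - 71)/(-5038) = ((719/789 + 729/1048) - 71)*(-1/5038) = (1328693/826872 - 71)*(-1/5038) = -57379219/826872*(-1/5038) = 57379219/4165781136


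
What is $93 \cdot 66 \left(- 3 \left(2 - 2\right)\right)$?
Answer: $0$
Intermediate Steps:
$93 \cdot 66 \left(- 3 \left(2 - 2\right)\right) = 6138 \left(\left(-3\right) 0\right) = 6138 \cdot 0 = 0$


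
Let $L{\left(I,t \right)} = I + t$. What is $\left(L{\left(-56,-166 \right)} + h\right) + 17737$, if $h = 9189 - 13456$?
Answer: $13248$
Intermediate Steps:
$h = -4267$
$\left(L{\left(-56,-166 \right)} + h\right) + 17737 = \left(\left(-56 - 166\right) - 4267\right) + 17737 = \left(-222 - 4267\right) + 17737 = -4489 + 17737 = 13248$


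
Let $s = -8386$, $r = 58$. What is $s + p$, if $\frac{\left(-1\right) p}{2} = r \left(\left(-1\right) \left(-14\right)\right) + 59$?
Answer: $-10128$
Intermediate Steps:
$p = -1742$ ($p = - 2 \left(58 \left(\left(-1\right) \left(-14\right)\right) + 59\right) = - 2 \left(58 \cdot 14 + 59\right) = - 2 \left(812 + 59\right) = \left(-2\right) 871 = -1742$)
$s + p = -8386 - 1742 = -10128$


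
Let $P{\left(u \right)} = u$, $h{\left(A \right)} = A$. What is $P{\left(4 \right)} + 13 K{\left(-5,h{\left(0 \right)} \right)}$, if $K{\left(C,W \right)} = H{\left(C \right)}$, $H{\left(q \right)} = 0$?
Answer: $4$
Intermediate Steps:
$K{\left(C,W \right)} = 0$
$P{\left(4 \right)} + 13 K{\left(-5,h{\left(0 \right)} \right)} = 4 + 13 \cdot 0 = 4 + 0 = 4$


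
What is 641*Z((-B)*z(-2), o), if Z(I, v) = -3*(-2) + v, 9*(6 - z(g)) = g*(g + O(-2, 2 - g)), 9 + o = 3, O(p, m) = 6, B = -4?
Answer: 0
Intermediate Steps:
o = -6 (o = -9 + 3 = -6)
z(g) = 6 - g*(6 + g)/9 (z(g) = 6 - g*(g + 6)/9 = 6 - g*(6 + g)/9)
Z(I, v) = 6 + v
641*Z((-B)*z(-2), o) = 641*(6 - 6) = 641*0 = 0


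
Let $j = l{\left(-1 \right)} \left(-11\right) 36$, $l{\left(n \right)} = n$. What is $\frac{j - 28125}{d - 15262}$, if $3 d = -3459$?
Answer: $\frac{27729}{16415} \approx 1.6892$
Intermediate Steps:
$d = -1153$ ($d = \frac{1}{3} \left(-3459\right) = -1153$)
$j = 396$ ($j = \left(-1\right) \left(-11\right) 36 = 11 \cdot 36 = 396$)
$\frac{j - 28125}{d - 15262} = \frac{396 - 28125}{-1153 - 15262} = - \frac{27729}{-16415} = \left(-27729\right) \left(- \frac{1}{16415}\right) = \frac{27729}{16415}$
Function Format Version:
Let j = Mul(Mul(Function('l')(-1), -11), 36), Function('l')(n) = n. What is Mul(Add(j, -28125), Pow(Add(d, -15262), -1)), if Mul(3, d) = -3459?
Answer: Rational(27729, 16415) ≈ 1.6892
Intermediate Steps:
d = -1153 (d = Mul(Rational(1, 3), -3459) = -1153)
j = 396 (j = Mul(Mul(-1, -11), 36) = Mul(11, 36) = 396)
Mul(Add(j, -28125), Pow(Add(d, -15262), -1)) = Mul(Add(396, -28125), Pow(Add(-1153, -15262), -1)) = Mul(-27729, Pow(-16415, -1)) = Mul(-27729, Rational(-1, 16415)) = Rational(27729, 16415)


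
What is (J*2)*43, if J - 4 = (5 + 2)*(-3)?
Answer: -1462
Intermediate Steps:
J = -17 (J = 4 + (5 + 2)*(-3) = 4 + 7*(-3) = 4 - 21 = -17)
(J*2)*43 = -17*2*43 = -34*43 = -1462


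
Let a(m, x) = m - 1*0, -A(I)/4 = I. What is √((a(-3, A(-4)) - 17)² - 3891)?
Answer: I*√3491 ≈ 59.085*I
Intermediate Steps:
A(I) = -4*I
a(m, x) = m (a(m, x) = m + 0 = m)
√((a(-3, A(-4)) - 17)² - 3891) = √((-3 - 17)² - 3891) = √((-20)² - 3891) = √(400 - 3891) = √(-3491) = I*√3491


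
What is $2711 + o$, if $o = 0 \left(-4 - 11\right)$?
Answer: $2711$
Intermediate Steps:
$o = 0$ ($o = 0 \left(-15\right) = 0$)
$2711 + o = 2711 + 0 = 2711$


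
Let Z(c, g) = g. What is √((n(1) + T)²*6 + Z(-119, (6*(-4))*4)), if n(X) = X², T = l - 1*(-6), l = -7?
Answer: 4*I*√6 ≈ 9.798*I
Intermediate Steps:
T = -1 (T = -7 - 1*(-6) = -7 + 6 = -1)
√((n(1) + T)²*6 + Z(-119, (6*(-4))*4)) = √((1² - 1)²*6 + (6*(-4))*4) = √((1 - 1)²*6 - 24*4) = √(0²*6 - 96) = √(0*6 - 96) = √(0 - 96) = √(-96) = 4*I*√6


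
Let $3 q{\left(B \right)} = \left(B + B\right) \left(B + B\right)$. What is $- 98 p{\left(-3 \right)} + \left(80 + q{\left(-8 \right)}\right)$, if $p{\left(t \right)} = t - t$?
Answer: $\frac{496}{3} \approx 165.33$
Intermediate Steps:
$p{\left(t \right)} = 0$
$q{\left(B \right)} = \frac{4 B^{2}}{3}$ ($q{\left(B \right)} = \frac{\left(B + B\right) \left(B + B\right)}{3} = \frac{2 B 2 B}{3} = \frac{4 B^{2}}{3}$)
$- 98 p{\left(-3 \right)} + \left(80 + q{\left(-8 \right)}\right) = \left(-98\right) 0 + \left(80 + \frac{4 \left(-8\right)^{2}}{3}\right) = 0 + \left(80 + \frac{4}{3} \cdot 64\right) = 0 + \left(80 + \frac{256}{3}\right) = 0 + \frac{496}{3} = \frac{496}{3}$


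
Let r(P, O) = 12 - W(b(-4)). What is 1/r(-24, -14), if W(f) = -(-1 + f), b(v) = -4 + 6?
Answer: 1/13 ≈ 0.076923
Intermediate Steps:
b(v) = 2
W(f) = 1 - f
r(P, O) = 13 (r(P, O) = 12 - (1 - 1*2) = 12 - (1 - 2) = 12 - 1*(-1) = 12 + 1 = 13)
1/r(-24, -14) = 1/13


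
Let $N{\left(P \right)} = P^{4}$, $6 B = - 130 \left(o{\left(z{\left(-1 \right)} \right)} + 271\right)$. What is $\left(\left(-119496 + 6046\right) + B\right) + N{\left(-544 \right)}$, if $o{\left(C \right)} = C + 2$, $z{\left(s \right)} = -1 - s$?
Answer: $87577996731$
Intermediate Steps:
$o{\left(C \right)} = 2 + C$
$B = -5915$ ($B = \frac{\left(-130\right) \left(\left(2 - 0\right) + 271\right)}{6} = \frac{\left(-130\right) \left(\left(2 + \left(-1 + 1\right)\right) + 271\right)}{6} = \frac{\left(-130\right) \left(\left(2 + 0\right) + 271\right)}{6} = \frac{\left(-130\right) \left(2 + 271\right)}{6} = \frac{\left(-130\right) 273}{6} = \frac{1}{6} \left(-35490\right) = -5915$)
$\left(\left(-119496 + 6046\right) + B\right) + N{\left(-544 \right)} = \left(\left(-119496 + 6046\right) - 5915\right) + \left(-544\right)^{4} = \left(-113450 - 5915\right) + 87578116096 = -119365 + 87578116096 = 87577996731$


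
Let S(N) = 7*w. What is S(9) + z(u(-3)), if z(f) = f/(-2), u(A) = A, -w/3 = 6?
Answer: -249/2 ≈ -124.50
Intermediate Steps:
w = -18 (w = -3*6 = -18)
S(N) = -126 (S(N) = 7*(-18) = -126)
z(f) = -f/2 (z(f) = f*(-½) = -f/2)
S(9) + z(u(-3)) = -126 - ½*(-3) = -126 + 3/2 = -249/2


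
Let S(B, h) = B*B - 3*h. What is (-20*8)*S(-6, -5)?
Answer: -8160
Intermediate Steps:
S(B, h) = B² - 3*h
(-20*8)*S(-6, -5) = (-20*8)*((-6)² - 3*(-5)) = -160*(36 + 15) = -160*51 = -8160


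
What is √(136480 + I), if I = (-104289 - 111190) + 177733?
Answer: √98734 ≈ 314.22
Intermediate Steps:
I = -37746 (I = -215479 + 177733 = -37746)
√(136480 + I) = √(136480 - 37746) = √98734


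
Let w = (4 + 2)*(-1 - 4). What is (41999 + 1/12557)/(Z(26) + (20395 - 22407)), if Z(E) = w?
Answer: -263690722/12820697 ≈ -20.568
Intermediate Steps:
w = -30 (w = 6*(-5) = -30)
Z(E) = -30
(41999 + 1/12557)/(Z(26) + (20395 - 22407)) = (41999 + 1/12557)/(-30 + (20395 - 22407)) = (41999 + 1/12557)/(-30 - 2012) = (527381444/12557)/(-2042) = (527381444/12557)*(-1/2042) = -263690722/12820697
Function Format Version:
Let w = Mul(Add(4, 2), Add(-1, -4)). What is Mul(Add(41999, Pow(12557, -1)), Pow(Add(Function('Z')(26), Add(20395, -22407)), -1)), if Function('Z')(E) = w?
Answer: Rational(-263690722, 12820697) ≈ -20.568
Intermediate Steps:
w = -30 (w = Mul(6, -5) = -30)
Function('Z')(E) = -30
Mul(Add(41999, Pow(12557, -1)), Pow(Add(Function('Z')(26), Add(20395, -22407)), -1)) = Mul(Add(41999, Pow(12557, -1)), Pow(Add(-30, Add(20395, -22407)), -1)) = Mul(Add(41999, Rational(1, 12557)), Pow(Add(-30, -2012), -1)) = Mul(Rational(527381444, 12557), Pow(-2042, -1)) = Mul(Rational(527381444, 12557), Rational(-1, 2042)) = Rational(-263690722, 12820697)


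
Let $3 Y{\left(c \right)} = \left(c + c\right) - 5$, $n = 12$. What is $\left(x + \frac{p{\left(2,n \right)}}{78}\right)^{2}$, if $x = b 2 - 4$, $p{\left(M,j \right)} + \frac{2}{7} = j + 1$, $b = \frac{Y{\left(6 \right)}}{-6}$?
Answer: $\frac{57138481}{2683044} \approx 21.296$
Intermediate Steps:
$Y{\left(c \right)} = - \frac{5}{3} + \frac{2 c}{3}$ ($Y{\left(c \right)} = \frac{\left(c + c\right) - 5}{3} = \frac{2 c - 5}{3} = \frac{-5 + 2 c}{3} = - \frac{5}{3} + \frac{2 c}{3}$)
$b = - \frac{7}{18}$ ($b = \frac{- \frac{5}{3} + \frac{2}{3} \cdot 6}{-6} = \left(- \frac{5}{3} + 4\right) \left(- \frac{1}{6}\right) = \frac{7}{3} \left(- \frac{1}{6}\right) = - \frac{7}{18} \approx -0.38889$)
$p{\left(M,j \right)} = \frac{5}{7} + j$ ($p{\left(M,j \right)} = - \frac{2}{7} + \left(j + 1\right) = - \frac{2}{7} + \left(1 + j\right) = \frac{5}{7} + j$)
$x = - \frac{43}{9}$ ($x = \left(- \frac{7}{18}\right) 2 - 4 = - \frac{7}{9} - 4 = - \frac{43}{9} \approx -4.7778$)
$\left(x + \frac{p{\left(2,n \right)}}{78}\right)^{2} = \left(- \frac{43}{9} + \frac{\frac{5}{7} + 12}{78}\right)^{2} = \left(- \frac{43}{9} + \frac{89}{7} \cdot \frac{1}{78}\right)^{2} = \left(- \frac{43}{9} + \frac{89}{546}\right)^{2} = \left(- \frac{7559}{1638}\right)^{2} = \frac{57138481}{2683044}$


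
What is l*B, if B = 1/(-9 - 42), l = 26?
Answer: -26/51 ≈ -0.50980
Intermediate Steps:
B = -1/51 (B = 1/(-51) = -1/51 ≈ -0.019608)
l*B = 26*(-1/51) = -26/51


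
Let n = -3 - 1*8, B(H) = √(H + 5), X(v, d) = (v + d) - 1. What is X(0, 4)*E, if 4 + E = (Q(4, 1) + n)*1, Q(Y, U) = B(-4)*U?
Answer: -42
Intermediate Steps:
X(v, d) = -1 + d + v (X(v, d) = (d + v) - 1 = -1 + d + v)
B(H) = √(5 + H)
n = -11 (n = -3 - 8 = -11)
Q(Y, U) = U (Q(Y, U) = √(5 - 4)*U = √1*U = 1*U = U)
E = -14 (E = -4 + (1 - 11)*1 = -4 - 10*1 = -4 - 10 = -14)
X(0, 4)*E = (-1 + 4 + 0)*(-14) = 3*(-14) = -42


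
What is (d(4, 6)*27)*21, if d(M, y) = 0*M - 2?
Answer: -1134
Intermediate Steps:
d(M, y) = -2 (d(M, y) = 0 - 2 = -2)
(d(4, 6)*27)*21 = -2*27*21 = -54*21 = -1134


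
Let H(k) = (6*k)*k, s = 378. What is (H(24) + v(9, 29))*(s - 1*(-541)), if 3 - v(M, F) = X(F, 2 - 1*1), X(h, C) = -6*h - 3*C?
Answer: 3341484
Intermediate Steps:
v(M, F) = 6 + 6*F (v(M, F) = 3 - (-6*F - 3*(2 - 1*1)) = 3 - (-6*F - 3*(2 - 1)) = 3 - (-6*F - 3*1) = 3 - (-6*F - 3) = 3 - (-3 - 6*F) = 3 + (3 + 6*F) = 6 + 6*F)
H(k) = 6*k²
(H(24) + v(9, 29))*(s - 1*(-541)) = (6*24² + (6 + 6*29))*(378 - 1*(-541)) = (6*576 + (6 + 174))*(378 + 541) = (3456 + 180)*919 = 3636*919 = 3341484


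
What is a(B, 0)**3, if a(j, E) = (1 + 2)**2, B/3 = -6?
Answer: 729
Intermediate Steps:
B = -18 (B = 3*(-6) = -18)
a(j, E) = 9 (a(j, E) = 3**2 = 9)
a(B, 0)**3 = 9**3 = 729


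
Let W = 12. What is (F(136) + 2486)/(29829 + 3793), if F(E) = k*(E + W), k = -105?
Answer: -6527/16811 ≈ -0.38826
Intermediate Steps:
F(E) = -1260 - 105*E (F(E) = -105*(E + 12) = -105*(12 + E) = -1260 - 105*E)
(F(136) + 2486)/(29829 + 3793) = ((-1260 - 105*136) + 2486)/(29829 + 3793) = ((-1260 - 14280) + 2486)/33622 = (-15540 + 2486)*(1/33622) = -13054*1/33622 = -6527/16811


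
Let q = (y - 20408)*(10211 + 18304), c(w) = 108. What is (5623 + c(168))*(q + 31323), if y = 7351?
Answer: -2133588442392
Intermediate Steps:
q = -372320355 (q = (7351 - 20408)*(10211 + 18304) = -13057*28515 = -372320355)
(5623 + c(168))*(q + 31323) = (5623 + 108)*(-372320355 + 31323) = 5731*(-372289032) = -2133588442392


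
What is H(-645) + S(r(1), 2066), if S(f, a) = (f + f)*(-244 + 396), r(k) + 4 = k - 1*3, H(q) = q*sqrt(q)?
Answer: -1824 - 645*I*sqrt(645) ≈ -1824.0 - 16381.0*I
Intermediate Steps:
H(q) = q**(3/2)
r(k) = -7 + k (r(k) = -4 + (k - 1*3) = -4 + (k - 3) = -4 + (-3 + k) = -7 + k)
S(f, a) = 304*f (S(f, a) = (2*f)*152 = 304*f)
H(-645) + S(r(1), 2066) = (-645)**(3/2) + 304*(-7 + 1) = -645*I*sqrt(645) + 304*(-6) = -645*I*sqrt(645) - 1824 = -1824 - 645*I*sqrt(645)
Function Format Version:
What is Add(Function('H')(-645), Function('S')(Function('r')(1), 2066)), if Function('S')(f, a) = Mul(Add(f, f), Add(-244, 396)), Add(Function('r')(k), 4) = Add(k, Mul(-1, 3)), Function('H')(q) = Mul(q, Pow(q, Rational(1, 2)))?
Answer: Add(-1824, Mul(-645, I, Pow(645, Rational(1, 2)))) ≈ Add(-1824.0, Mul(-16381., I))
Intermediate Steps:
Function('H')(q) = Pow(q, Rational(3, 2))
Function('r')(k) = Add(-7, k) (Function('r')(k) = Add(-4, Add(k, Mul(-1, 3))) = Add(-4, Add(k, -3)) = Add(-4, Add(-3, k)) = Add(-7, k))
Function('S')(f, a) = Mul(304, f) (Function('S')(f, a) = Mul(Mul(2, f), 152) = Mul(304, f))
Add(Function('H')(-645), Function('S')(Function('r')(1), 2066)) = Add(Pow(-645, Rational(3, 2)), Mul(304, Add(-7, 1))) = Add(Mul(-645, I, Pow(645, Rational(1, 2))), Mul(304, -6)) = Add(Mul(-645, I, Pow(645, Rational(1, 2))), -1824) = Add(-1824, Mul(-645, I, Pow(645, Rational(1, 2))))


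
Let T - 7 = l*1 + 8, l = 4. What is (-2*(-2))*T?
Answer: 76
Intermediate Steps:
T = 19 (T = 7 + (4*1 + 8) = 7 + (4 + 8) = 7 + 12 = 19)
(-2*(-2))*T = -2*(-2)*19 = 4*19 = 76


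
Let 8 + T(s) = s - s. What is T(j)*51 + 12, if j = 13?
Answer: -396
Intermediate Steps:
T(s) = -8 (T(s) = -8 + (s - s) = -8 + 0 = -8)
T(j)*51 + 12 = -8*51 + 12 = -408 + 12 = -396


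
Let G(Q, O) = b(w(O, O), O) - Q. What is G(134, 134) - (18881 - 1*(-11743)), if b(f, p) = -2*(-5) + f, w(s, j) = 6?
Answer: -30742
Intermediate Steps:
b(f, p) = 10 + f
G(Q, O) = 16 - Q (G(Q, O) = (10 + 6) - Q = 16 - Q)
G(134, 134) - (18881 - 1*(-11743)) = (16 - 1*134) - (18881 - 1*(-11743)) = (16 - 134) - (18881 + 11743) = -118 - 1*30624 = -118 - 30624 = -30742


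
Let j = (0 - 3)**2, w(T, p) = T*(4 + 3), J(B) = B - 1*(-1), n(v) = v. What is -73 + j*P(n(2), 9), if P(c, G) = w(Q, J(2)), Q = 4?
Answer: 179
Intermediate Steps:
J(B) = 1 + B (J(B) = B + 1 = 1 + B)
w(T, p) = 7*T (w(T, p) = T*7 = 7*T)
P(c, G) = 28 (P(c, G) = 7*4 = 28)
j = 9 (j = (-3)**2 = 9)
-73 + j*P(n(2), 9) = -73 + 9*28 = -73 + 252 = 179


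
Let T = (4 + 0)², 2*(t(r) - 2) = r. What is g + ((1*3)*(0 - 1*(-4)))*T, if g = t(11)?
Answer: 399/2 ≈ 199.50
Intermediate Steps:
t(r) = 2 + r/2
g = 15/2 (g = 2 + (½)*11 = 2 + 11/2 = 15/2 ≈ 7.5000)
T = 16 (T = 4² = 16)
g + ((1*3)*(0 - 1*(-4)))*T = 15/2 + ((1*3)*(0 - 1*(-4)))*16 = 15/2 + (3*(0 + 4))*16 = 15/2 + (3*4)*16 = 15/2 + 12*16 = 15/2 + 192 = 399/2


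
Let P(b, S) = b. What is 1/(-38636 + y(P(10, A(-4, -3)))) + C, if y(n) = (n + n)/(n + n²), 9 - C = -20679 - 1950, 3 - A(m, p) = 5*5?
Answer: 9621014161/424994 ≈ 22638.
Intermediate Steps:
A(m, p) = -22 (A(m, p) = 3 - 5*5 = 3 - 1*25 = 3 - 25 = -22)
C = 22638 (C = 9 - (-20679 - 1950) = 9 - 1*(-22629) = 9 + 22629 = 22638)
y(n) = 2*n/(n + n²) (y(n) = (2*n)/(n + n²) = 2*n/(n + n²))
1/(-38636 + y(P(10, A(-4, -3)))) + C = 1/(-38636 + 2/(1 + 10)) + 22638 = 1/(-38636 + 2/11) + 22638 = 1/(-424994/11) + 22638 = -11/424994 + 22638 = 9621014161/424994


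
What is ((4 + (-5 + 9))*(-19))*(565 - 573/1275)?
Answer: -36469968/425 ≈ -85812.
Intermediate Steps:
((4 + (-5 + 9))*(-19))*(565 - 573/1275) = ((4 + 4)*(-19))*(565 - 573*1/1275) = (8*(-19))*(565 - 191/425) = -152*239934/425 = -36469968/425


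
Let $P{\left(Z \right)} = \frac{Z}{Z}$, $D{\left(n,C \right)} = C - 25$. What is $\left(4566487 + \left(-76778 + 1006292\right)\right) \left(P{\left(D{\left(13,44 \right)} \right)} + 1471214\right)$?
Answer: $8085799111215$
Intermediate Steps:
$D{\left(n,C \right)} = -25 + C$
$P{\left(Z \right)} = 1$
$\left(4566487 + \left(-76778 + 1006292\right)\right) \left(P{\left(D{\left(13,44 \right)} \right)} + 1471214\right) = \left(4566487 + \left(-76778 + 1006292\right)\right) \left(1 + 1471214\right) = \left(4566487 + 929514\right) 1471215 = 5496001 \cdot 1471215 = 8085799111215$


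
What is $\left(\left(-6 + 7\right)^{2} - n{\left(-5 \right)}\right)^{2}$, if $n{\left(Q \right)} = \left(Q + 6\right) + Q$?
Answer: $25$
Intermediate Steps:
$n{\left(Q \right)} = 6 + 2 Q$ ($n{\left(Q \right)} = \left(6 + Q\right) + Q = 6 + 2 Q$)
$\left(\left(-6 + 7\right)^{2} - n{\left(-5 \right)}\right)^{2} = \left(\left(-6 + 7\right)^{2} - \left(6 + 2 \left(-5\right)\right)\right)^{2} = \left(1^{2} - \left(6 - 10\right)\right)^{2} = \left(1 - -4\right)^{2} = \left(1 + 4\right)^{2} = 5^{2} = 25$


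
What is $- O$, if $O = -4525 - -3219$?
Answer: $1306$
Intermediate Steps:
$O = -1306$ ($O = -4525 + 3219 = -1306$)
$- O = \left(-1\right) \left(-1306\right) = 1306$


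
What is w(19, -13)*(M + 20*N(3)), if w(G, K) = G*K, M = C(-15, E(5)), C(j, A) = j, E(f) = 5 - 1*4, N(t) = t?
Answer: -11115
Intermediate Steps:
E(f) = 1 (E(f) = 5 - 4 = 1)
M = -15
w(19, -13)*(M + 20*N(3)) = (19*(-13))*(-15 + 20*3) = -247*(-15 + 60) = -247*45 = -11115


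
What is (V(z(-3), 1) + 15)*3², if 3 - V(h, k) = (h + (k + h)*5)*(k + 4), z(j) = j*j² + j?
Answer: 8037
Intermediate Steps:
z(j) = j + j³ (z(j) = j³ + j = j + j³)
V(h, k) = 3 - (4 + k)*(5*k + 6*h) (V(h, k) = 3 - (h + (k + h)*5)*(k + 4) = 3 - (h + (h + k)*5)*(4 + k) = 3 - (h + (5*h + 5*k))*(4 + k) = 3 - (5*k + 6*h)*(4 + k) = 3 - (4 + k)*(5*k + 6*h))
(V(z(-3), 1) + 15)*3² = ((3 - 24*(-3 + (-3)³) - 20*1 - 5*1² - 6*(-3 + (-3)³)*1) + 15)*3² = ((3 - 24*(-3 - 27) - 20 - 5*1 - 6*(-3 - 27)*1) + 15)*9 = ((3 - 24*(-30) - 20 - 5 - 6*(-30)*1) + 15)*9 = ((3 + 720 - 20 - 5 + 180) + 15)*9 = (878 + 15)*9 = 893*9 = 8037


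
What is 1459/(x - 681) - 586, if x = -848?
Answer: -897453/1529 ≈ -586.95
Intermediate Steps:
1459/(x - 681) - 586 = 1459/(-848 - 681) - 586 = 1459/(-1529) - 586 = -1/1529*1459 - 586 = -1459/1529 - 586 = -897453/1529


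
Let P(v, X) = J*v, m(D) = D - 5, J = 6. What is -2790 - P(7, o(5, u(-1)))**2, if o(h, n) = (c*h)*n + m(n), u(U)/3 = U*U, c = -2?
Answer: -4554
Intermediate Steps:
u(U) = 3*U**2 (u(U) = 3*(U*U) = 3*U**2)
m(D) = -5 + D
o(h, n) = -5 + n - 2*h*n (o(h, n) = (-2*h)*n + (-5 + n) = -2*h*n + (-5 + n) = -5 + n - 2*h*n)
P(v, X) = 6*v
-2790 - P(7, o(5, u(-1)))**2 = -2790 - (6*7)**2 = -2790 - 1*42**2 = -2790 - 1*1764 = -2790 - 1764 = -4554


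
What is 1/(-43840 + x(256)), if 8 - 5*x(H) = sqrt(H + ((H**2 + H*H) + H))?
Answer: -27399/1201125032 + sqrt(514)/600562516 ≈ -2.2773e-5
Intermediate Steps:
x(H) = 8/5 - sqrt(2*H + 2*H**2)/5 (x(H) = 8/5 - sqrt(H + ((H**2 + H*H) + H))/5 = 8/5 - sqrt(H + ((H**2 + H**2) + H))/5 = 8/5 - sqrt(H + (2*H**2 + H))/5 = 8/5 - sqrt(H + (H + 2*H**2))/5 = 8/5 - sqrt(2*H + 2*H**2)/5)
1/(-43840 + x(256)) = 1/(-43840 + (8/5 - sqrt(2)*sqrt(256*(1 + 256))/5)) = 1/(-43840 + (8/5 - sqrt(2)*sqrt(256*257)/5)) = 1/(-43840 + (8/5 - sqrt(2)*sqrt(65792)/5)) = 1/(-43840 + (8/5 - sqrt(2)*16*sqrt(257)/5)) = 1/(-43840 + (8/5 - 16*sqrt(514)/5)) = 1/(-219192/5 - 16*sqrt(514)/5)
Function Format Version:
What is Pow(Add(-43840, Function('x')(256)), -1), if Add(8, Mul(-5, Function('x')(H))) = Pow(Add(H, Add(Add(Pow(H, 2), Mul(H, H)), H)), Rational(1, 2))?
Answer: Add(Rational(-27399, 1201125032), Mul(Rational(1, 600562516), Pow(514, Rational(1, 2)))) ≈ -2.2773e-5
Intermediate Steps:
Function('x')(H) = Add(Rational(8, 5), Mul(Rational(-1, 5), Pow(Add(Mul(2, H), Mul(2, Pow(H, 2))), Rational(1, 2)))) (Function('x')(H) = Add(Rational(8, 5), Mul(Rational(-1, 5), Pow(Add(H, Add(Add(Pow(H, 2), Mul(H, H)), H)), Rational(1, 2)))) = Add(Rational(8, 5), Mul(Rational(-1, 5), Pow(Add(H, Add(Add(Pow(H, 2), Pow(H, 2)), H)), Rational(1, 2)))) = Add(Rational(8, 5), Mul(Rational(-1, 5), Pow(Add(H, Add(Mul(2, Pow(H, 2)), H)), Rational(1, 2)))) = Add(Rational(8, 5), Mul(Rational(-1, 5), Pow(Add(H, Add(H, Mul(2, Pow(H, 2)))), Rational(1, 2)))) = Add(Rational(8, 5), Mul(Rational(-1, 5), Pow(Add(Mul(2, H), Mul(2, Pow(H, 2))), Rational(1, 2)))))
Pow(Add(-43840, Function('x')(256)), -1) = Pow(Add(-43840, Add(Rational(8, 5), Mul(Rational(-1, 5), Pow(2, Rational(1, 2)), Pow(Mul(256, Add(1, 256)), Rational(1, 2))))), -1) = Pow(Add(-43840, Add(Rational(8, 5), Mul(Rational(-1, 5), Pow(2, Rational(1, 2)), Pow(Mul(256, 257), Rational(1, 2))))), -1) = Pow(Add(-43840, Add(Rational(8, 5), Mul(Rational(-1, 5), Pow(2, Rational(1, 2)), Pow(65792, Rational(1, 2))))), -1) = Pow(Add(-43840, Add(Rational(8, 5), Mul(Rational(-1, 5), Pow(2, Rational(1, 2)), Mul(16, Pow(257, Rational(1, 2)))))), -1) = Pow(Add(-43840, Add(Rational(8, 5), Mul(Rational(-16, 5), Pow(514, Rational(1, 2))))), -1) = Pow(Add(Rational(-219192, 5), Mul(Rational(-16, 5), Pow(514, Rational(1, 2)))), -1)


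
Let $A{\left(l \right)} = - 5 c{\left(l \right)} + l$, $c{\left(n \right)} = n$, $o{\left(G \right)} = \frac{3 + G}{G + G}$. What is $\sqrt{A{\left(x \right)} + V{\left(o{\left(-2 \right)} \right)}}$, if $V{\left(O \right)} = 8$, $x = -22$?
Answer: $4 \sqrt{6} \approx 9.798$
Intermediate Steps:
$o{\left(G \right)} = \frac{3 + G}{2 G}$
$A{\left(l \right)} = - 4 l$ ($A{\left(l \right)} = - 5 l + l = - 4 l$)
$\sqrt{A{\left(x \right)} + V{\left(o{\left(-2 \right)} \right)}} = \sqrt{\left(-4\right) \left(-22\right) + 8} = \sqrt{88 + 8} = \sqrt{96} = 4 \sqrt{6}$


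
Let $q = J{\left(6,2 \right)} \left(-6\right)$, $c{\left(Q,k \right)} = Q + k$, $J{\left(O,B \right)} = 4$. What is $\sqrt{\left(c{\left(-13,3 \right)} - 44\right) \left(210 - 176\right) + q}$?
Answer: $2 i \sqrt{465} \approx 43.128 i$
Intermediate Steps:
$q = -24$ ($q = 4 \left(-6\right) = -24$)
$\sqrt{\left(c{\left(-13,3 \right)} - 44\right) \left(210 - 176\right) + q} = \sqrt{\left(\left(-13 + 3\right) - 44\right) \left(210 - 176\right) - 24} = \sqrt{\left(-10 - 44\right) 34 - 24} = \sqrt{\left(-54\right) 34 - 24} = \sqrt{-1836 - 24} = \sqrt{-1860} = 2 i \sqrt{465}$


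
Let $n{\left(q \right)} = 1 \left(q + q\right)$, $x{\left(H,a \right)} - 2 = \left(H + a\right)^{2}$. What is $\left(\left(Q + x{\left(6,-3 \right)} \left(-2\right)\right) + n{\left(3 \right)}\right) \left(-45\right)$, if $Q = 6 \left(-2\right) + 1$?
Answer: $1215$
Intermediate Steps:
$x{\left(H,a \right)} = 2 + \left(H + a\right)^{2}$
$n{\left(q \right)} = 2 q$ ($n{\left(q \right)} = 1 \cdot 2 q = 2 q$)
$Q = -11$ ($Q = -12 + 1 = -11$)
$\left(\left(Q + x{\left(6,-3 \right)} \left(-2\right)\right) + n{\left(3 \right)}\right) \left(-45\right) = \left(\left(-11 + \left(2 + \left(6 - 3\right)^{2}\right) \left(-2\right)\right) + 2 \cdot 3\right) \left(-45\right) = \left(\left(-11 + \left(2 + 3^{2}\right) \left(-2\right)\right) + 6\right) \left(-45\right) = \left(\left(-11 + \left(2 + 9\right) \left(-2\right)\right) + 6\right) \left(-45\right) = \left(\left(-11 + 11 \left(-2\right)\right) + 6\right) \left(-45\right) = \left(\left(-11 - 22\right) + 6\right) \left(-45\right) = \left(-33 + 6\right) \left(-45\right) = \left(-27\right) \left(-45\right) = 1215$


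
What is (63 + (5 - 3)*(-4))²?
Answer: 3025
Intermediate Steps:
(63 + (5 - 3)*(-4))² = (63 + 2*(-4))² = (63 - 8)² = 55² = 3025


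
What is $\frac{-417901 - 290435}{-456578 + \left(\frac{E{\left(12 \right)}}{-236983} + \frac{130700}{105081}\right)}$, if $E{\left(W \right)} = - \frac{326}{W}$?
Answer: $\frac{3919838651345184}{2526635969087843} \approx 1.5514$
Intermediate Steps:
$\frac{-417901 - 290435}{-456578 + \left(\frac{E{\left(12 \right)}}{-236983} + \frac{130700}{105081}\right)} = \frac{-417901 - 290435}{-456578 + \left(\frac{\left(-326\right) \frac{1}{12}}{-236983} + \frac{130700}{105081}\right)} = - \frac{708336}{-456578 + \left(\left(-326\right) \frac{1}{12} \left(- \frac{1}{236983}\right) + 130700 \cdot \frac{1}{105081}\right)} = - \frac{708336}{-456578 + \left(\left(- \frac{163}{6}\right) \left(- \frac{1}{236983}\right) + \frac{130700}{105081}\right)} = - \frac{708336}{-456578 + \left(\frac{163}{1421898} + \frac{130700}{105081}\right)} = - \frac{708336}{-456578 + \frac{20651021867}{16601607082}} = - \frac{708336}{- \frac{7579907907263529}{16601607082}} = \left(-708336\right) \left(- \frac{16601607082}{7579907907263529}\right) = \frac{3919838651345184}{2526635969087843}$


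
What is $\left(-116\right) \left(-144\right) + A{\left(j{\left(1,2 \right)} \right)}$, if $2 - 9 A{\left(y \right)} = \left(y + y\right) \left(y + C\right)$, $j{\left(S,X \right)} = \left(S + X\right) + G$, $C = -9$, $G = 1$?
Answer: $\frac{50126}{3} \approx 16709.0$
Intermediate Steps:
$j{\left(S,X \right)} = 1 + S + X$ ($j{\left(S,X \right)} = \left(S + X\right) + 1 = 1 + S + X$)
$A{\left(y \right)} = \frac{2}{9} - \frac{2 y \left(-9 + y\right)}{9}$ ($A{\left(y \right)} = \frac{2}{9} - \frac{\left(y + y\right) \left(y - 9\right)}{9} = \frac{2}{9} - \frac{2 y \left(-9 + y\right)}{9}$)
$\left(-116\right) \left(-144\right) + A{\left(j{\left(1,2 \right)} \right)} = \left(-116\right) \left(-144\right) + \left(\frac{2}{9} + 2 \left(1 + 1 + 2\right) - \frac{2 \left(1 + 1 + 2\right)^{2}}{9}\right) = 16704 + \left(\frac{2}{9} + 2 \cdot 4 - \frac{2 \cdot 4^{2}}{9}\right) = 16704 + \left(\frac{2}{9} + 8 - \frac{32}{9}\right) = 16704 + \frac{14}{3} = \frac{50126}{3}$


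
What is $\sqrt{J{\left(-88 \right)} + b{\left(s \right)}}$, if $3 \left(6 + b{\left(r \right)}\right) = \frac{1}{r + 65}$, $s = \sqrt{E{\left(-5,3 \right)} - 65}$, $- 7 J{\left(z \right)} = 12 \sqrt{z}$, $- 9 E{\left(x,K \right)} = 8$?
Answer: $\frac{\sqrt{7} \sqrt{\frac{-8183 - 42 i \sqrt{593} - 24 i \sqrt{22} \left(195 + i \sqrt{593}\right)}{195 + i \sqrt{593}}}}{7} \approx 2.3631 - 3.4028 i$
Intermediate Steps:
$E{\left(x,K \right)} = - \frac{8}{9}$ ($E{\left(x,K \right)} = \left(- \frac{1}{9}\right) 8 = - \frac{8}{9}$)
$J{\left(z \right)} = - \frac{12 \sqrt{z}}{7}$
$s = \frac{i \sqrt{593}}{3}$ ($s = \sqrt{- \frac{8}{9} - 65} = \sqrt{- \frac{593}{9}} = \frac{i \sqrt{593}}{3} \approx 8.1172 i$)
$b{\left(r \right)} = -6 + \frac{1}{3 \left(65 + r\right)}$ ($b{\left(r \right)} = -6 + \frac{1}{3 \left(r + 65\right)} = -6 + \frac{1}{3 \left(65 + r\right)}$)
$\sqrt{J{\left(-88 \right)} + b{\left(s \right)}} = \sqrt{- \frac{12 \sqrt{-88}}{7} + \frac{-1169 - 18 \frac{i \sqrt{593}}{3}}{3 \left(65 + \frac{i \sqrt{593}}{3}\right)}} = \sqrt{- \frac{12 \cdot 2 i \sqrt{22}}{7} + \frac{-1169 - 6 i \sqrt{593}}{3 \left(65 + \frac{i \sqrt{593}}{3}\right)}} = \sqrt{- \frac{24 i \sqrt{22}}{7} + \frac{-1169 - 6 i \sqrt{593}}{3 \left(65 + \frac{i \sqrt{593}}{3}\right)}}$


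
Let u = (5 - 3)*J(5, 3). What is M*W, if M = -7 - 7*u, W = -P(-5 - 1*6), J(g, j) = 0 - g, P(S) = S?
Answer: 693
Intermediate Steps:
J(g, j) = -g
W = 11 (W = -(-5 - 1*6) = -(-5 - 6) = -1*(-11) = 11)
u = -10 (u = (5 - 3)*(-1*5) = 2*(-5) = -10)
M = 63 (M = -7 - 7*(-10) = -7 + 70 = 63)
M*W = 63*11 = 693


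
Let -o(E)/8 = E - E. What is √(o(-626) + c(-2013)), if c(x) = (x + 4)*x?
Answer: 7*√82533 ≈ 2011.0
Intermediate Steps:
c(x) = x*(4 + x) (c(x) = (4 + x)*x = x*(4 + x))
o(E) = 0 (o(E) = -8*(E - E) = -8*0 = 0)
√(o(-626) + c(-2013)) = √(0 - 2013*(4 - 2013)) = √(0 - 2013*(-2009)) = √(0 + 4044117) = √4044117 = 7*√82533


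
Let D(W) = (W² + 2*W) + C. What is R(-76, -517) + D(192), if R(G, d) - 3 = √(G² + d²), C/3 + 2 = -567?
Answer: 35544 + √273065 ≈ 36067.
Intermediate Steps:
C = -1707 (C = -6 + 3*(-567) = -6 - 1701 = -1707)
D(W) = -1707 + W² + 2*W (D(W) = (W² + 2*W) - 1707 = -1707 + W² + 2*W)
R(G, d) = 3 + √(G² + d²)
R(-76, -517) + D(192) = (3 + √((-76)² + (-517)²)) + (-1707 + 192² + 2*192) = (3 + √(5776 + 267289)) + (-1707 + 36864 + 384) = (3 + √273065) + 35541 = 35544 + √273065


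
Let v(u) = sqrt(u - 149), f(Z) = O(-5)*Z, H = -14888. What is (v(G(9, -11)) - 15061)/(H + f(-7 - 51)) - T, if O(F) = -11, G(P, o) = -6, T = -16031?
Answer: 228456811/14250 - I*sqrt(155)/14250 ≈ 16032.0 - 0.00087368*I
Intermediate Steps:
f(Z) = -11*Z
v(u) = sqrt(-149 + u)
(v(G(9, -11)) - 15061)/(H + f(-7 - 51)) - T = (sqrt(-149 - 6) - 15061)/(-14888 - 11*(-7 - 51)) - 1*(-16031) = (sqrt(-155) - 15061)/(-14888 - 11*(-58)) + 16031 = (I*sqrt(155) - 15061)/(-14888 + 638) + 16031 = (-15061 + I*sqrt(155))/(-14250) + 16031 = (-15061 + I*sqrt(155))*(-1/14250) + 16031 = (15061/14250 - I*sqrt(155)/14250) + 16031 = 228456811/14250 - I*sqrt(155)/14250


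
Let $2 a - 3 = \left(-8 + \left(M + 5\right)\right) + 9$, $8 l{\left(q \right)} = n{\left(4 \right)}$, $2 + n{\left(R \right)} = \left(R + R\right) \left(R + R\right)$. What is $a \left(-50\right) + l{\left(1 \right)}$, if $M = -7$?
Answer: $- \frac{169}{4} \approx -42.25$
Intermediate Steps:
$n{\left(R \right)} = -2 + 4 R^{2}$ ($n{\left(R \right)} = -2 + \left(R + R\right) \left(R + R\right) = -2 + 2 R 2 R = -2 + 4 R^{2}$)
$l{\left(q \right)} = \frac{31}{4}$ ($l{\left(q \right)} = \frac{-2 + 4 \cdot 4^{2}}{8} = \frac{-2 + 4 \cdot 16}{8} = \frac{-2 + 64}{8} = \frac{1}{8} \cdot 62 = \frac{31}{4}$)
$a = 1$ ($a = \frac{3}{2} + \frac{\left(-8 + \left(-7 + 5\right)\right) + 9}{2} = \frac{3}{2} + \frac{\left(-8 - 2\right) + 9}{2} = \frac{3}{2} + \frac{-10 + 9}{2} = \frac{3}{2} + \frac{1}{2} \left(-1\right) = \frac{3}{2} - \frac{1}{2} = 1$)
$a \left(-50\right) + l{\left(1 \right)} = 1 \left(-50\right) + \frac{31}{4} = -50 + \frac{31}{4} = - \frac{169}{4}$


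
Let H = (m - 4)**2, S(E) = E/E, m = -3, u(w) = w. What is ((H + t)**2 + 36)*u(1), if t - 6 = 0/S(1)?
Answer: 3061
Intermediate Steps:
S(E) = 1
H = 49 (H = (-3 - 4)**2 = (-7)**2 = 49)
t = 6 (t = 6 + 0/1 = 6 + 0*1 = 6 + 0 = 6)
((H + t)**2 + 36)*u(1) = ((49 + 6)**2 + 36)*1 = (55**2 + 36)*1 = (3025 + 36)*1 = 3061*1 = 3061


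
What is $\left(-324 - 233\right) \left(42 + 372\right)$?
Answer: $-230598$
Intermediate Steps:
$\left(-324 - 233\right) \left(42 + 372\right) = \left(-557\right) 414 = -230598$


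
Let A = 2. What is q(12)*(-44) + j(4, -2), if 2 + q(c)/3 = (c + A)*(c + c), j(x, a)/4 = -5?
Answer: -44108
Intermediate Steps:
j(x, a) = -20 (j(x, a) = 4*(-5) = -20)
q(c) = -6 + 6*c*(2 + c) (q(c) = -6 + 3*((c + 2)*(c + c)) = -6 + 3*((2 + c)*(2*c)) = -6 + 3*(2*c*(2 + c)) = -6 + 6*c*(2 + c))
q(12)*(-44) + j(4, -2) = (-6 + 6*12² + 12*12)*(-44) - 20 = (-6 + 6*144 + 144)*(-44) - 20 = (-6 + 864 + 144)*(-44) - 20 = 1002*(-44) - 20 = -44088 - 20 = -44108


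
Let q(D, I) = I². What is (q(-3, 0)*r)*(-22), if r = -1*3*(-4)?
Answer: 0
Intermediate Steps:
r = 12 (r = -3*(-4) = 12)
(q(-3, 0)*r)*(-22) = (0²*12)*(-22) = (0*12)*(-22) = 0*(-22) = 0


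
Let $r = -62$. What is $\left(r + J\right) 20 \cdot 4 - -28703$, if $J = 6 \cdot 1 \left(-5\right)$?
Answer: $21343$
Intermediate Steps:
$J = -30$ ($J = 6 \left(-5\right) = -30$)
$\left(r + J\right) 20 \cdot 4 - -28703 = \left(-62 - 30\right) 20 \cdot 4 - -28703 = \left(-92\right) 80 + 28703 = -7360 + 28703 = 21343$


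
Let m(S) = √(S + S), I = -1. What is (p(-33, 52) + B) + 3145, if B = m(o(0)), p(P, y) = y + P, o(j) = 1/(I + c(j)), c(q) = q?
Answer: 3164 + I*√2 ≈ 3164.0 + 1.4142*I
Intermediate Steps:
o(j) = 1/(-1 + j)
p(P, y) = P + y
m(S) = √2*√S (m(S) = √(2*S) = √2*√S)
B = I*√2 (B = √2*√(1/(-1 + 0)) = √2*√(1/(-1)) = √2*√(-1) = √2*I = I*√2 ≈ 1.4142*I)
(p(-33, 52) + B) + 3145 = ((-33 + 52) + I*√2) + 3145 = (19 + I*√2) + 3145 = 3164 + I*√2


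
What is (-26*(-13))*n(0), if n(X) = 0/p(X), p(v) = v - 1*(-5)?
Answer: 0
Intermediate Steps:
p(v) = 5 + v (p(v) = v + 5 = 5 + v)
n(X) = 0 (n(X) = 0/(5 + X) = 0)
(-26*(-13))*n(0) = -26*(-13)*0 = 338*0 = 0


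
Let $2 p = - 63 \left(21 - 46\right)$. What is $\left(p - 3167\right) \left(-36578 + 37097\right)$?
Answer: $- \frac{2469921}{2} \approx -1.235 \cdot 10^{6}$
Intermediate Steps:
$p = \frac{1575}{2}$ ($p = \frac{\left(-63\right) \left(21 - 46\right)}{2} = \frac{\left(-63\right) \left(-25\right)}{2} = \frac{1}{2} \cdot 1575 = \frac{1575}{2} \approx 787.5$)
$\left(p - 3167\right) \left(-36578 + 37097\right) = \left(\frac{1575}{2} - 3167\right) \left(-36578 + 37097\right) = \left(- \frac{4759}{2}\right) 519 = - \frac{2469921}{2}$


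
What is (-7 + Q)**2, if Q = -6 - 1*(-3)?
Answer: 100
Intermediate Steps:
Q = -3 (Q = -6 + 3 = -3)
(-7 + Q)**2 = (-7 - 3)**2 = (-10)**2 = 100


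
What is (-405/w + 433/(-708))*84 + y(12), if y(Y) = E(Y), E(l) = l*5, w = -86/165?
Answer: 165614237/2537 ≈ 65280.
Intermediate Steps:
w = -86/165 (w = -86*1/165 = -86/165 ≈ -0.52121)
E(l) = 5*l
y(Y) = 5*Y
(-405/w + 433/(-708))*84 + y(12) = (-405/(-86/165) + 433/(-708))*84 + 5*12 = (-405*(-165/86) + 433*(-1/708))*84 + 60 = (66825/86 - 433/708)*84 + 60 = (23637431/30444)*84 + 60 = 165462017/2537 + 60 = 165614237/2537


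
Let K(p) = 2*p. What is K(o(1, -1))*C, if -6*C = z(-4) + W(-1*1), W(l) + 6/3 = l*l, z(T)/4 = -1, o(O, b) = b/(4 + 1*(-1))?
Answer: -5/9 ≈ -0.55556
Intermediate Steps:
o(O, b) = b/3 (o(O, b) = b/(4 - 1) = b/3)
z(T) = -4 (z(T) = 4*(-1) = -4)
W(l) = -2 + l**2 (W(l) = -2 + l*l = -2 + l**2)
C = 5/6 (C = -(-4 + (-2 + (-1*1)**2))/6 = -(-4 + (-2 + (-1)**2))/6 = -(-4 + (-2 + 1))/6 = -(-4 - 1)/6 = -1/6*(-5) = 5/6 ≈ 0.83333)
K(o(1, -1))*C = (2*((1/3)*(-1)))*(5/6) = (2*(-1/3))*(5/6) = -2/3*5/6 = -5/9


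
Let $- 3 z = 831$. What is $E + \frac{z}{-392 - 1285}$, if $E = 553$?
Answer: $\frac{927658}{1677} \approx 553.17$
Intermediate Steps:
$z = -277$ ($z = \left(- \frac{1}{3}\right) 831 = -277$)
$E + \frac{z}{-392 - 1285} = 553 + \frac{1}{-392 - 1285} \left(-277\right) = 553 + \frac{1}{-1677} \left(-277\right) = 553 - - \frac{277}{1677} = 553 + \frac{277}{1677} = \frac{927658}{1677}$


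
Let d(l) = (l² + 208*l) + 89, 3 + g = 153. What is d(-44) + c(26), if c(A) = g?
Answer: -6977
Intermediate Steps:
g = 150 (g = -3 + 153 = 150)
c(A) = 150
d(l) = 89 + l² + 208*l
d(-44) + c(26) = (89 + (-44)² + 208*(-44)) + 150 = (89 + 1936 - 9152) + 150 = -7127 + 150 = -6977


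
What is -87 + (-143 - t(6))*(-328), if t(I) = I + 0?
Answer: 48785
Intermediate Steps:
t(I) = I
-87 + (-143 - t(6))*(-328) = -87 + (-143 - 1*6)*(-328) = -87 + (-143 - 6)*(-328) = -87 - 149*(-328) = -87 + 48872 = 48785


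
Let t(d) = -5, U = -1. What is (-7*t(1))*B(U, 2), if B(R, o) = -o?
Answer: -70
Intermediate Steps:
(-7*t(1))*B(U, 2) = (-7*(-5))*(-1*2) = 35*(-2) = -70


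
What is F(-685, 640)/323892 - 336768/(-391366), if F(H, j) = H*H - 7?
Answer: 24392702737/10563359706 ≈ 2.3092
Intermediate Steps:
F(H, j) = -7 + H² (F(H, j) = H² - 7 = -7 + H²)
F(-685, 640)/323892 - 336768/(-391366) = (-7 + (-685)²)/323892 - 336768/(-391366) = (-7 + 469225)*(1/323892) - 336768*(-1/391366) = 469218*(1/323892) + 168384/195683 = 78203/53982 + 168384/195683 = 24392702737/10563359706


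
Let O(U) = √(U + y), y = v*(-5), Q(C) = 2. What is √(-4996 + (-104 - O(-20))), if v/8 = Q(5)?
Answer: √(-5100 - 10*I) ≈ 0.07 - 71.414*I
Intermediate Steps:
v = 16 (v = 8*2 = 16)
y = -80 (y = 16*(-5) = -80)
O(U) = √(-80 + U) (O(U) = √(U - 80) = √(-80 + U))
√(-4996 + (-104 - O(-20))) = √(-4996 + (-104 - √(-80 - 20))) = √(-4996 + (-104 - √(-100))) = √(-4996 + (-104 - 10*I)) = √(-5100 - 10*I)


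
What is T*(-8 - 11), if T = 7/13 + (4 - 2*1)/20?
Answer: -1577/130 ≈ -12.131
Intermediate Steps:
T = 83/130 (T = 7*(1/13) + (4 - 2)*(1/20) = 7/13 + 2*(1/20) = 7/13 + ⅒ = 83/130 ≈ 0.63846)
T*(-8 - 11) = 83*(-8 - 11)/130 = (83/130)*(-19) = -1577/130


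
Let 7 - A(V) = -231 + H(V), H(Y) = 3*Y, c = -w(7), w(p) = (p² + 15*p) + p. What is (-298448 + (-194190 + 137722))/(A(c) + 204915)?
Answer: -88729/51409 ≈ -1.7259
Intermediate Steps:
w(p) = p² + 16*p
c = -161 (c = -7*(16 + 7) = -7*23 = -1*161 = -161)
A(V) = 238 - 3*V (A(V) = 7 - (-231 + 3*V) = 7 + (231 - 3*V) = 238 - 3*V)
(-298448 + (-194190 + 137722))/(A(c) + 204915) = (-298448 + (-194190 + 137722))/((238 - 3*(-161)) + 204915) = (-298448 - 56468)/((238 + 483) + 204915) = -354916/(721 + 204915) = -354916/205636 = -354916*1/205636 = -88729/51409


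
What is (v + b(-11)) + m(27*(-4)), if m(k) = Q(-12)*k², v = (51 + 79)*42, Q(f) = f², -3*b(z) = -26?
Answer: 5055254/3 ≈ 1.6851e+6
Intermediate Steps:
b(z) = 26/3 (b(z) = -⅓*(-26) = 26/3)
v = 5460 (v = 130*42 = 5460)
m(k) = 144*k² (m(k) = (-12)²*k² = 144*k²)
(v + b(-11)) + m(27*(-4)) = (5460 + 26/3) + 144*(27*(-4))² = 16406/3 + 144*(-108)² = 16406/3 + 144*11664 = 16406/3 + 1679616 = 5055254/3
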